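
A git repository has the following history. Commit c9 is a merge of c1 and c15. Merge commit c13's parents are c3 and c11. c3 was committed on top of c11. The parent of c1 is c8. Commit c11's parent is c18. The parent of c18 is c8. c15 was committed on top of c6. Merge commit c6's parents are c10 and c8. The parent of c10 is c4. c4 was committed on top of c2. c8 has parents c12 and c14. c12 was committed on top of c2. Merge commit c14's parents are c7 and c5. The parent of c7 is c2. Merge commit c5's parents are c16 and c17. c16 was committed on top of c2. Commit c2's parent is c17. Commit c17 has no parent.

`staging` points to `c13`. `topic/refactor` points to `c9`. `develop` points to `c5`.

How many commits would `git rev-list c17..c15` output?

11

Reachable from c15: {c10, c12, c14, c15, c16, c17, c2, c4, c5, c6, c7, c8}.
Reachable from c17: {c17}.
In c15's history but not c17's: {c10, c12, c14, c15, c16, c2, c4, c5, c6, c7, c8} — 11 commits.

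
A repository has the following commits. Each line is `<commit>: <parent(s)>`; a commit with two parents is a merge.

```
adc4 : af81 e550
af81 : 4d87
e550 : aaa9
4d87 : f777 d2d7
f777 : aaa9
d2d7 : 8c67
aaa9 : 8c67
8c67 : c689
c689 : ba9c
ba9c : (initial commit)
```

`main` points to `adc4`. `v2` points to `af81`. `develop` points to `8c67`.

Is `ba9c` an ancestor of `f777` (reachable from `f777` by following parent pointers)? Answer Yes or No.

Yes

Ancestors of f777 (commits reachable by following parents): {8c67, aaa9, ba9c, c689, f777}.
ba9c is in that set, so it is an ancestor of f777.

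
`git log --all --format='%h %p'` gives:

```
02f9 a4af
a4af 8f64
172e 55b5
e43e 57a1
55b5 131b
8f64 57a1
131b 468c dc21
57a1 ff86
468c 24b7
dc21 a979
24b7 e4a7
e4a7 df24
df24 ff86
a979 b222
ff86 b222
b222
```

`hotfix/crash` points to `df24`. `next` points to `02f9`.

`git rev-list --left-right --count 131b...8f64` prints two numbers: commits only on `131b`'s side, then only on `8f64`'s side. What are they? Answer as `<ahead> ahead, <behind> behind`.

7 ahead, 2 behind

Reachable from 131b: {131b, 24b7, 468c, a979, b222, dc21, df24, e4a7, ff86}.
Reachable from 8f64: {57a1, 8f64, b222, ff86}.
Only in 131b's history (ahead): {131b, 24b7, 468c, a979, dc21, df24, e4a7} — 7.
Only in 8f64's history (behind): {57a1, 8f64} — 2.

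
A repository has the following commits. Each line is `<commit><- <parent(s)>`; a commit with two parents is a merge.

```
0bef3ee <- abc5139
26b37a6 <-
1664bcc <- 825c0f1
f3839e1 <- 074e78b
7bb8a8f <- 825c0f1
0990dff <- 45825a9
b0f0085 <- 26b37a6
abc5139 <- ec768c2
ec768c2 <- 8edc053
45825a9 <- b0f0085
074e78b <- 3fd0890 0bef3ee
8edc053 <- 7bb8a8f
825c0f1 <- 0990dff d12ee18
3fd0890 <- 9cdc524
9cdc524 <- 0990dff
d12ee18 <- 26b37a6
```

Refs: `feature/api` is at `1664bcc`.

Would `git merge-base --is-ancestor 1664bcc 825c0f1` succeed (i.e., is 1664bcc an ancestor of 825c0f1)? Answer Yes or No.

No

Ancestors of 825c0f1: {0990dff, 26b37a6, 45825a9, 825c0f1, b0f0085, d12ee18}.
1664bcc is not in that set, so it is not an ancestor of 825c0f1.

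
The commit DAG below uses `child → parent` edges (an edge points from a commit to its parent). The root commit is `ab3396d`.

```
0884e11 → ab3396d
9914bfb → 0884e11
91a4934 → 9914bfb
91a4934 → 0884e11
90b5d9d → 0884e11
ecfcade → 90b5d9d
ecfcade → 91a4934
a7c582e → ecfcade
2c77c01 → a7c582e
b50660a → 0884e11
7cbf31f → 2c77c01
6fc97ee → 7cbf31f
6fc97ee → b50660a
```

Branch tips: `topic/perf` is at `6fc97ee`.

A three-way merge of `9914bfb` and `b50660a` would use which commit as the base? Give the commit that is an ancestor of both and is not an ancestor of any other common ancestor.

0884e11

Ancestors of 9914bfb: {0884e11, 9914bfb, ab3396d}.
Ancestors of b50660a: {0884e11, ab3396d, b50660a}.
Common ancestors: {0884e11, ab3396d}.
Among these, 0884e11 is not an ancestor of any other common ancestor — it is the merge base.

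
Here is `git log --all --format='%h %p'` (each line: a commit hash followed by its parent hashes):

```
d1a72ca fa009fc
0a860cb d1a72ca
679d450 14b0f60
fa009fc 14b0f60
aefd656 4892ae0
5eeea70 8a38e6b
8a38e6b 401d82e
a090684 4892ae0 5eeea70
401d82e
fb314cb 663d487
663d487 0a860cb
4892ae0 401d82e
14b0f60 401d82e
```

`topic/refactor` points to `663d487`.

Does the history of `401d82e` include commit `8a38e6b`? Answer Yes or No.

No

Ancestors of 401d82e: {401d82e}.
8a38e6b is not in that set, so it is not an ancestor of 401d82e.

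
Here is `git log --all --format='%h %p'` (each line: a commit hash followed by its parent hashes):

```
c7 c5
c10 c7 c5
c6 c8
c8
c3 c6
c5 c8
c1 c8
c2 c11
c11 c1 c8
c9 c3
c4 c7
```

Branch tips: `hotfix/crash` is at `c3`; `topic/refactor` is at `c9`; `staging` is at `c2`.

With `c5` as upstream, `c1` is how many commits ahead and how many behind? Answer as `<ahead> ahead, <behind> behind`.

Reachable from c1: {c1, c8}.
Reachable from c5: {c5, c8}.
Only in c1's history (ahead): {c1} — 1.
Only in c5's history (behind): {c5} — 1.

1 ahead, 1 behind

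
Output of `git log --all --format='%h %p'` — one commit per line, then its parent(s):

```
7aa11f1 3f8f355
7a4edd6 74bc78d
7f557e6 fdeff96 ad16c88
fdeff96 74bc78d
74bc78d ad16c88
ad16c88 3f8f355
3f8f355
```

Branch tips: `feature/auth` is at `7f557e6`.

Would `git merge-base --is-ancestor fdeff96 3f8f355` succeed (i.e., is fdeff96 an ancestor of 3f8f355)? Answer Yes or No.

Ancestors of 3f8f355: {3f8f355}.
fdeff96 is not in that set, so it is not an ancestor of 3f8f355.

No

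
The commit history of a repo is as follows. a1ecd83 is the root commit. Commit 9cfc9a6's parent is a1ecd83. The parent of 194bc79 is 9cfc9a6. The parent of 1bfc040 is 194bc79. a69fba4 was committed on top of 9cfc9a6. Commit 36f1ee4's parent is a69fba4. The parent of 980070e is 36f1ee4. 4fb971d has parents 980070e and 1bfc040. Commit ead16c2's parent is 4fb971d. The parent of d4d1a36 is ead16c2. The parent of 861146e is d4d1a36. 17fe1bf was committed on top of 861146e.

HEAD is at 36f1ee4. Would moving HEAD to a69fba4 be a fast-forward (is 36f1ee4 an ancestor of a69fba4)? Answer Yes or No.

A fast-forward from 36f1ee4 to a69fba4 is possible iff 36f1ee4 is an ancestor of a69fba4.
Ancestors of a69fba4: {9cfc9a6, a1ecd83, a69fba4}.
36f1ee4 is not among them, so fast-forward is not possible.

No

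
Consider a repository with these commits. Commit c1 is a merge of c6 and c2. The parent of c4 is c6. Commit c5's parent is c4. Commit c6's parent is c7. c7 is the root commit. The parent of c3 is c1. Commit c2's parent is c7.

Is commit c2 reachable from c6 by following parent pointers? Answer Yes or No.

No

Ancestors of c6: {c6, c7}.
c2 is not in that set, so it is not an ancestor of c6.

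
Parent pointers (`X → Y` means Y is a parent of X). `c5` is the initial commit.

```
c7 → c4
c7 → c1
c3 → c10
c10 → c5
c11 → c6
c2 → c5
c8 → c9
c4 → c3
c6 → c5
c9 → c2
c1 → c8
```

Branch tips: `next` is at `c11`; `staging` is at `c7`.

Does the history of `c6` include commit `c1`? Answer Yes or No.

Ancestors of c6: {c5, c6}.
c1 is not in that set, so it is not an ancestor of c6.

No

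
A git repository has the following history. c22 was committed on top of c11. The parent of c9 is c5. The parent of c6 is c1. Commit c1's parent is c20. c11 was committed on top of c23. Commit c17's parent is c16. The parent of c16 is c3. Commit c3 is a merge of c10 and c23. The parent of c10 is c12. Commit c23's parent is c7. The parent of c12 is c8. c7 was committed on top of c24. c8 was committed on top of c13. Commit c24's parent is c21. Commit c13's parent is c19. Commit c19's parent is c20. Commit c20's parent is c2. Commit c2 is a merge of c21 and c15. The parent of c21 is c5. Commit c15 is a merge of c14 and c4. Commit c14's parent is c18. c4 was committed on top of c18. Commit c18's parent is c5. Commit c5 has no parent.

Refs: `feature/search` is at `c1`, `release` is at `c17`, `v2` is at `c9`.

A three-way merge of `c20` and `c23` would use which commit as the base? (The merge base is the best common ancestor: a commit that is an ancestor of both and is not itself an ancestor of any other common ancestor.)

Ancestors of c20: {c14, c15, c18, c2, c20, c21, c4, c5}.
Ancestors of c23: {c21, c23, c24, c5, c7}.
Common ancestors: {c21, c5}.
Among these, c21 is not an ancestor of any other common ancestor — it is the merge base.

c21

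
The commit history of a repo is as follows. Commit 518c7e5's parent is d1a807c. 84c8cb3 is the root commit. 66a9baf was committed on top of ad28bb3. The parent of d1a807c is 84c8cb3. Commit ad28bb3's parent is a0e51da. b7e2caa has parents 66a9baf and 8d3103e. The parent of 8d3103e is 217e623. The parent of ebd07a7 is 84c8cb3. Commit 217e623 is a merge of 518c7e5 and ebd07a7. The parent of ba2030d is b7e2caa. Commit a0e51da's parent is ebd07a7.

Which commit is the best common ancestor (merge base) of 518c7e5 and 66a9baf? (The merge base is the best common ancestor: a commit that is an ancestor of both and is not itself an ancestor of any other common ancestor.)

84c8cb3

Ancestors of 518c7e5: {518c7e5, 84c8cb3, d1a807c}.
Ancestors of 66a9baf: {66a9baf, 84c8cb3, a0e51da, ad28bb3, ebd07a7}.
Common ancestors: {84c8cb3}.
The only common ancestor is 84c8cb3, so it is the merge base.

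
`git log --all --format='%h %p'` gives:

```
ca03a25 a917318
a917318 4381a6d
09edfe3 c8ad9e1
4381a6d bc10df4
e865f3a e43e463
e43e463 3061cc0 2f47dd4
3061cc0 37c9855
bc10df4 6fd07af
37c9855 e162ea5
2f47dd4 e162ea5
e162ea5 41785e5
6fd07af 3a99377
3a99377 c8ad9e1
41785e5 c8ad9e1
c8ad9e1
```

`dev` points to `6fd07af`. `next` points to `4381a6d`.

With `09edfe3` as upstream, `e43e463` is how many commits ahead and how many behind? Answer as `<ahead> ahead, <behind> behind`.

6 ahead, 1 behind

Reachable from e43e463: {2f47dd4, 3061cc0, 37c9855, 41785e5, c8ad9e1, e162ea5, e43e463}.
Reachable from 09edfe3: {09edfe3, c8ad9e1}.
Only in e43e463's history (ahead): {2f47dd4, 3061cc0, 37c9855, 41785e5, e162ea5, e43e463} — 6.
Only in 09edfe3's history (behind): {09edfe3} — 1.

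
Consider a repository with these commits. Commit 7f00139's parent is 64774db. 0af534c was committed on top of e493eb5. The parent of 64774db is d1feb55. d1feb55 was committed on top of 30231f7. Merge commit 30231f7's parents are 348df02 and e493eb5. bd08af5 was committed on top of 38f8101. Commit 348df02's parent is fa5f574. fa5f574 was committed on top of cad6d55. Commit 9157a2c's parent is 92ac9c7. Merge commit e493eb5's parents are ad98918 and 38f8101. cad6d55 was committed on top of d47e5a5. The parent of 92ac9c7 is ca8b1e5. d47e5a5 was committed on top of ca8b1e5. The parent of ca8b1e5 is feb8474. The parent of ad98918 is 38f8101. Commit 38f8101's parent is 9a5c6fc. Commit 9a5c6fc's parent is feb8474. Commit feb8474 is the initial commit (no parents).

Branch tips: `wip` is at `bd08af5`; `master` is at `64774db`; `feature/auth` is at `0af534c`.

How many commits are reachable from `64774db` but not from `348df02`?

7

Reachable from 64774db: {30231f7, 348df02, 38f8101, 64774db, 9a5c6fc, ad98918, ca8b1e5, cad6d55, d1feb55, d47e5a5, e493eb5, fa5f574, feb8474}.
Reachable from 348df02: {348df02, ca8b1e5, cad6d55, d47e5a5, fa5f574, feb8474}.
In 64774db's history but not 348df02's: {30231f7, 38f8101, 64774db, 9a5c6fc, ad98918, d1feb55, e493eb5} — 7 commits.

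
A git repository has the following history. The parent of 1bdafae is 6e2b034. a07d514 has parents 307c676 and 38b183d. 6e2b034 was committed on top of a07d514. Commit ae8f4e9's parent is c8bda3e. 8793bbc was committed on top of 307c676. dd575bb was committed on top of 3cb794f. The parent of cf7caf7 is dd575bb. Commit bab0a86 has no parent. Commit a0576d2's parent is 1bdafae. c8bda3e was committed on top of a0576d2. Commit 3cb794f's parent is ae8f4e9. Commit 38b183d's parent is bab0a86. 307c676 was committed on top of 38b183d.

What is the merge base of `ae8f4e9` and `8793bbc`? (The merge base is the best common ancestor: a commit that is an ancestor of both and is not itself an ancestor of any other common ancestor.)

Ancestors of ae8f4e9: {1bdafae, 307c676, 38b183d, 6e2b034, a0576d2, a07d514, ae8f4e9, bab0a86, c8bda3e}.
Ancestors of 8793bbc: {307c676, 38b183d, 8793bbc, bab0a86}.
Common ancestors: {307c676, 38b183d, bab0a86}.
Among these, 307c676 is not an ancestor of any other common ancestor — it is the merge base.

307c676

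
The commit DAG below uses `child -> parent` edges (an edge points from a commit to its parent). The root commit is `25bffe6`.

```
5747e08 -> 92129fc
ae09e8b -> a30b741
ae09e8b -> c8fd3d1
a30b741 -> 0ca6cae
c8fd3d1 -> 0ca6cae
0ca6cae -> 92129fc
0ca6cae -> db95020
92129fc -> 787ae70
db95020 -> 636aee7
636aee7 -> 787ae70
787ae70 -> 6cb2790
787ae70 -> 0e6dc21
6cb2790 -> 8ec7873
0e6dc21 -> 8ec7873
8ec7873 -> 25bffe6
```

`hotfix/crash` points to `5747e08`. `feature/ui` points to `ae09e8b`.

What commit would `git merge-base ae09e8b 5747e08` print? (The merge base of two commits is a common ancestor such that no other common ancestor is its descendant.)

92129fc

Ancestors of ae09e8b: {0ca6cae, 0e6dc21, 25bffe6, 636aee7, 6cb2790, 787ae70, 8ec7873, 92129fc, a30b741, ae09e8b, c8fd3d1, db95020}.
Ancestors of 5747e08: {0e6dc21, 25bffe6, 5747e08, 6cb2790, 787ae70, 8ec7873, 92129fc}.
Common ancestors: {0e6dc21, 25bffe6, 6cb2790, 787ae70, 8ec7873, 92129fc}.
Among these, 92129fc is not an ancestor of any other common ancestor — it is the merge base.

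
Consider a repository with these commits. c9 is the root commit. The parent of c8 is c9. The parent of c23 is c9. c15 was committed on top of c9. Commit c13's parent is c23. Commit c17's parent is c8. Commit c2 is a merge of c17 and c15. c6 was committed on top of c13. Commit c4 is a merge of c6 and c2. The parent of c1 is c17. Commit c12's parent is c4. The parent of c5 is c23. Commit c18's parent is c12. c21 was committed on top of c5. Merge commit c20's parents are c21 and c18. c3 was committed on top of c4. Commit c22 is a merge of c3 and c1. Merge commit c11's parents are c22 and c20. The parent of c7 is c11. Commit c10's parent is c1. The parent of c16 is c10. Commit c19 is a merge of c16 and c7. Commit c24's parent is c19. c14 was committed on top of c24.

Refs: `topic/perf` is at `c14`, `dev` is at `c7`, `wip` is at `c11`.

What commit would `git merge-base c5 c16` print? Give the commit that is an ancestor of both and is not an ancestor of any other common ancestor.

c9

Ancestors of c5: {c23, c5, c9}.
Ancestors of c16: {c1, c10, c16, c17, c8, c9}.
Common ancestors: {c9}.
The only common ancestor is c9, so it is the merge base.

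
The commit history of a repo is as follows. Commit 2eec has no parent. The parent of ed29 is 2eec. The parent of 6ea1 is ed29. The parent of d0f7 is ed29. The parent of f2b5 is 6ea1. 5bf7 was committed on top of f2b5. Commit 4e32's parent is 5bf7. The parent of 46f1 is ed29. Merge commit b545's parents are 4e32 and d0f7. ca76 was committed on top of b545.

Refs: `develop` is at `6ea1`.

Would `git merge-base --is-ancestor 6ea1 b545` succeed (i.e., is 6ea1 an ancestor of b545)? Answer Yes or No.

Ancestors of b545 (commits reachable by following parents): {2eec, 4e32, 5bf7, 6ea1, b545, d0f7, ed29, f2b5}.
6ea1 is in that set, so it is an ancestor of b545.

Yes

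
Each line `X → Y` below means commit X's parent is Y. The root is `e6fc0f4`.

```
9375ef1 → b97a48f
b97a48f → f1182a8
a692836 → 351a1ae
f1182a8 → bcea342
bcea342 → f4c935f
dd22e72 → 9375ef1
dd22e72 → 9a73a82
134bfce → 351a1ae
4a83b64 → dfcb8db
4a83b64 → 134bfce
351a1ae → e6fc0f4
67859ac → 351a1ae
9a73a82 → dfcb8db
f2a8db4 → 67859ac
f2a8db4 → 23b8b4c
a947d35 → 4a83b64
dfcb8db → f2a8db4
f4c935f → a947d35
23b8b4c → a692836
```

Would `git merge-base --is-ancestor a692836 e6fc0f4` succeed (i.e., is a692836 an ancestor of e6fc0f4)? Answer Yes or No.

Ancestors of e6fc0f4: {e6fc0f4}.
a692836 is not in that set, so it is not an ancestor of e6fc0f4.

No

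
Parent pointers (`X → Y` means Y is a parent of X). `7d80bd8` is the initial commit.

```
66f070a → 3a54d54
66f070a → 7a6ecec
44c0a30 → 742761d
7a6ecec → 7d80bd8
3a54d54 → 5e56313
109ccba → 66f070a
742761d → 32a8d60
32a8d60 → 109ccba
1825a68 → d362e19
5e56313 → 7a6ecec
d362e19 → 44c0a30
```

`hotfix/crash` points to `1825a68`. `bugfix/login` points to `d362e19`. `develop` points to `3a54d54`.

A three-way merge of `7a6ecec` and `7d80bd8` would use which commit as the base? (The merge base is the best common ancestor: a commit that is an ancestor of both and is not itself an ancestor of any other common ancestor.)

Ancestors of 7a6ecec: {7a6ecec, 7d80bd8}.
Ancestors of 7d80bd8: {7d80bd8}.
Common ancestors: {7d80bd8}.
The only common ancestor is 7d80bd8, so it is the merge base.

7d80bd8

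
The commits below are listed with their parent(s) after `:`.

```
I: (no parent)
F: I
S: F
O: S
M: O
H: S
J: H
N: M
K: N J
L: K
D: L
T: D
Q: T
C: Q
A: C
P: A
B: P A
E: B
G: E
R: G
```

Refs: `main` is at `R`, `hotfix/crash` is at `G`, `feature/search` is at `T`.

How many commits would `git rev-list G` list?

Walking parent pointers from G: reachable set = {A, B, C, D, E, F, G, H, I, J, K, L, M, N, O, P, Q, S, T}.
That is 19 commits.

19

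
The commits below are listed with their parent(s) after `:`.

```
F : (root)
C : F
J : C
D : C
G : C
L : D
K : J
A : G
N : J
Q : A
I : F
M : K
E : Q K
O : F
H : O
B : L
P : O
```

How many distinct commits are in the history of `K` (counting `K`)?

4

Walking parent pointers from K: reachable set = {C, F, J, K}.
That is 4 commits.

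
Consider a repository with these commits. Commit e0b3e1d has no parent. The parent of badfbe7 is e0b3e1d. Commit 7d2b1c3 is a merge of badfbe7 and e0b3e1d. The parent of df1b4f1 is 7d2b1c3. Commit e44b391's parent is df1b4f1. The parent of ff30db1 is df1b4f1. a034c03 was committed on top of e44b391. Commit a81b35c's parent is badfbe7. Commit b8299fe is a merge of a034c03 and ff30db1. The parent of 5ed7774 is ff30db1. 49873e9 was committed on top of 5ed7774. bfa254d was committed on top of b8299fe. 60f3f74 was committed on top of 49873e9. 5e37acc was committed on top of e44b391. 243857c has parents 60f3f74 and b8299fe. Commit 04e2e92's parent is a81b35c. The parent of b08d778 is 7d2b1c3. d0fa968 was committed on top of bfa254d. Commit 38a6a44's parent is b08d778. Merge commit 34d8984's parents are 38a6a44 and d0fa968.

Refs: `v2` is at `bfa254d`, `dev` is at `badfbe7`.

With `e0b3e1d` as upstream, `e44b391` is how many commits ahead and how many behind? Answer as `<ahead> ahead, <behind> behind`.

4 ahead, 0 behind

Reachable from e44b391: {7d2b1c3, badfbe7, df1b4f1, e0b3e1d, e44b391}.
Reachable from e0b3e1d: {e0b3e1d}.
Only in e44b391's history (ahead): {7d2b1c3, badfbe7, df1b4f1, e44b391} — 4.
Only in e0b3e1d's history (behind): {} — 0.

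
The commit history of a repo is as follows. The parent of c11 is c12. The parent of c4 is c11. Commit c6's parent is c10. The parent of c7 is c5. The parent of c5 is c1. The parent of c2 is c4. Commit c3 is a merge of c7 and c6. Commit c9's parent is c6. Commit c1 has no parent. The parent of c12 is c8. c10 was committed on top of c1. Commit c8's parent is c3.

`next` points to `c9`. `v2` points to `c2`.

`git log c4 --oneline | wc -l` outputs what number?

10

Walking parent pointers from c4: reachable set = {c1, c10, c11, c12, c3, c4, c5, c6, c7, c8}.
That is 10 commits.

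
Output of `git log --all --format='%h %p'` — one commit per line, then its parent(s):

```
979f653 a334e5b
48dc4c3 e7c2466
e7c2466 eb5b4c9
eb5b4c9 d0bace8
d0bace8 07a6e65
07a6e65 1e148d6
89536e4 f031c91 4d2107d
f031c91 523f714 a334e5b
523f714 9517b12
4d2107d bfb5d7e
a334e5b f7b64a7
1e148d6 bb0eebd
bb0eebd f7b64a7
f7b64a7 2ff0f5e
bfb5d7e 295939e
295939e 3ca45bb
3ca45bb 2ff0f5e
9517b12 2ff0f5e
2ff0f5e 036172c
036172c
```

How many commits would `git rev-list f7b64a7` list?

Walking parent pointers from f7b64a7: reachable set = {036172c, 2ff0f5e, f7b64a7}.
That is 3 commits.

3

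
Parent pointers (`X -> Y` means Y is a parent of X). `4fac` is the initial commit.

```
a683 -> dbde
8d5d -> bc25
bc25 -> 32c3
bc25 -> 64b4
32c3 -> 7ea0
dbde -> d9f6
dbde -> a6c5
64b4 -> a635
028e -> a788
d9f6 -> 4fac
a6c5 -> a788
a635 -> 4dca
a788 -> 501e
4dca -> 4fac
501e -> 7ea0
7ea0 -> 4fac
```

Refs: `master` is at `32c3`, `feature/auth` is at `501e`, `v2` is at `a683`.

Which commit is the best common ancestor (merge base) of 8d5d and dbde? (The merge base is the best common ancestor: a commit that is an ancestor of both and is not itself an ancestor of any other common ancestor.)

Ancestors of 8d5d: {32c3, 4dca, 4fac, 64b4, 7ea0, 8d5d, a635, bc25}.
Ancestors of dbde: {4fac, 501e, 7ea0, a6c5, a788, d9f6, dbde}.
Common ancestors: {4fac, 7ea0}.
Among these, 7ea0 is not an ancestor of any other common ancestor — it is the merge base.

7ea0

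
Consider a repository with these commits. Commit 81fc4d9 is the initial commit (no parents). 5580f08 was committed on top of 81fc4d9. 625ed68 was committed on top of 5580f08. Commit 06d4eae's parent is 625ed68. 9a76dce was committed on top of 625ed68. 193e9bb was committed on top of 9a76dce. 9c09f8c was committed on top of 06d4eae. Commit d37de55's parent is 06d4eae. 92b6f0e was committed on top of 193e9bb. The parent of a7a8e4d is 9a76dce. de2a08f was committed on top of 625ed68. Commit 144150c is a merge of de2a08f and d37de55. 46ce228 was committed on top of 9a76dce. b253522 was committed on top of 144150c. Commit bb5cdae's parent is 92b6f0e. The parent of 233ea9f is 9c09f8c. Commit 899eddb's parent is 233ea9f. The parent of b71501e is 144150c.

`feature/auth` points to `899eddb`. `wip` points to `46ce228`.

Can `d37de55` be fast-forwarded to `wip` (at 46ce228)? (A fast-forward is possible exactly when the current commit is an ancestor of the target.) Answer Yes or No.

A fast-forward from d37de55 to 46ce228 is possible iff d37de55 is an ancestor of 46ce228.
Ancestors of 46ce228: {46ce228, 5580f08, 625ed68, 81fc4d9, 9a76dce}.
d37de55 is not among them, so fast-forward is not possible.

No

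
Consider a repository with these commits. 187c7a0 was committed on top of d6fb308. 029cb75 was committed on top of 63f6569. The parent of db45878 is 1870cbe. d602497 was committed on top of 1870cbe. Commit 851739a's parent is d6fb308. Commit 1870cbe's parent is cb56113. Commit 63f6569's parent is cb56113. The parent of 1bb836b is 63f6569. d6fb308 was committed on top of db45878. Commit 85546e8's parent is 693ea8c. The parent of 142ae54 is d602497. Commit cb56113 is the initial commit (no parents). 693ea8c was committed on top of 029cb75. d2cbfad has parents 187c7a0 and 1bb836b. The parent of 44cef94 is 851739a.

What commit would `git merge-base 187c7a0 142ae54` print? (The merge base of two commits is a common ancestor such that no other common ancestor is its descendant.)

Ancestors of 187c7a0: {1870cbe, 187c7a0, cb56113, d6fb308, db45878}.
Ancestors of 142ae54: {142ae54, 1870cbe, cb56113, d602497}.
Common ancestors: {1870cbe, cb56113}.
Among these, 1870cbe is not an ancestor of any other common ancestor — it is the merge base.

1870cbe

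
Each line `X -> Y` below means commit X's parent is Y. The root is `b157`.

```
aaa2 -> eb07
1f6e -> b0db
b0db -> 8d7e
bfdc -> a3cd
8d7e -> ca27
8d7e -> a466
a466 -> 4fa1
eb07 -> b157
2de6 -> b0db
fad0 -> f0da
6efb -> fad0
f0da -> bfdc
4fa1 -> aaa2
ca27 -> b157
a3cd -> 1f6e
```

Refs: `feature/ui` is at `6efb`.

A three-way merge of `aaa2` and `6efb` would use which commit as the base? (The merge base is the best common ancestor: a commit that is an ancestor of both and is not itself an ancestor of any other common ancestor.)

aaa2

Ancestors of aaa2: {aaa2, b157, eb07}.
Ancestors of 6efb: {1f6e, 4fa1, 6efb, 8d7e, a3cd, a466, aaa2, b0db, b157, bfdc, ca27, eb07, f0da, fad0}.
Common ancestors: {aaa2, b157, eb07}.
Among these, aaa2 is not an ancestor of any other common ancestor — it is the merge base.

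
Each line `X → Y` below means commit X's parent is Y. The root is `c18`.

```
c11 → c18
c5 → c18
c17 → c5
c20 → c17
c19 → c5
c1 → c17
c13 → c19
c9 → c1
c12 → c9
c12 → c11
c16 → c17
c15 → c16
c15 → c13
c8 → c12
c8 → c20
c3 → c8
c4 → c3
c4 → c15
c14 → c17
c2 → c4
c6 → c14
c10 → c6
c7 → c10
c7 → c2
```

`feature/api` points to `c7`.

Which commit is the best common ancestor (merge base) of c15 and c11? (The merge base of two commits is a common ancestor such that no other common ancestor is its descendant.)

c18

Ancestors of c15: {c13, c15, c16, c17, c18, c19, c5}.
Ancestors of c11: {c11, c18}.
Common ancestors: {c18}.
The only common ancestor is c18, so it is the merge base.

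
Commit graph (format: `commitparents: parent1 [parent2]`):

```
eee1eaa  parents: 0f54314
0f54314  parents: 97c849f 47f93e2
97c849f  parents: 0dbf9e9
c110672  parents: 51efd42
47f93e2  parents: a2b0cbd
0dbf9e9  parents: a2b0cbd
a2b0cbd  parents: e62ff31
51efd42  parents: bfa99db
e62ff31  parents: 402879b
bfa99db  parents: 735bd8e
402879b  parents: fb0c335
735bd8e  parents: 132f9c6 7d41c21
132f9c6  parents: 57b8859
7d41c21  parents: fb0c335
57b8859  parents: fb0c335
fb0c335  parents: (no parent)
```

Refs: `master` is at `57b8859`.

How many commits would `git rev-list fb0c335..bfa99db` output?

5

Reachable from bfa99db: {132f9c6, 57b8859, 735bd8e, 7d41c21, bfa99db, fb0c335}.
Reachable from fb0c335: {fb0c335}.
In bfa99db's history but not fb0c335's: {132f9c6, 57b8859, 735bd8e, 7d41c21, bfa99db} — 5 commits.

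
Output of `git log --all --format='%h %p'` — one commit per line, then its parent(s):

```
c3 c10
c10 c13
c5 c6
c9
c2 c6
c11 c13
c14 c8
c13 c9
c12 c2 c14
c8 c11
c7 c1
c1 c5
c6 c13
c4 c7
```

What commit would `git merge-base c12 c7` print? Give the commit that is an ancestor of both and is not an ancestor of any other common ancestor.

Ancestors of c12: {c11, c12, c13, c14, c2, c6, c8, c9}.
Ancestors of c7: {c1, c13, c5, c6, c7, c9}.
Common ancestors: {c13, c6, c9}.
Among these, c6 is not an ancestor of any other common ancestor — it is the merge base.

c6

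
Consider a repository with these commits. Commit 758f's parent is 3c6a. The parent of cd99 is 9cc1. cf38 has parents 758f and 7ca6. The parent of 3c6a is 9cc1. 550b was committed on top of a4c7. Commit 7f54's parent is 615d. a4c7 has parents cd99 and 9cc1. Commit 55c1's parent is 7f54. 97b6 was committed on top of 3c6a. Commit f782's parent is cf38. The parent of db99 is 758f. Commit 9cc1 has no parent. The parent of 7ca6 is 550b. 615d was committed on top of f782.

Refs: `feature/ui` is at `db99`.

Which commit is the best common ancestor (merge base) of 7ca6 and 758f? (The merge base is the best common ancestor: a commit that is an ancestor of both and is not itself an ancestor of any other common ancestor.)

9cc1

Ancestors of 7ca6: {550b, 7ca6, 9cc1, a4c7, cd99}.
Ancestors of 758f: {3c6a, 758f, 9cc1}.
Common ancestors: {9cc1}.
The only common ancestor is 9cc1, so it is the merge base.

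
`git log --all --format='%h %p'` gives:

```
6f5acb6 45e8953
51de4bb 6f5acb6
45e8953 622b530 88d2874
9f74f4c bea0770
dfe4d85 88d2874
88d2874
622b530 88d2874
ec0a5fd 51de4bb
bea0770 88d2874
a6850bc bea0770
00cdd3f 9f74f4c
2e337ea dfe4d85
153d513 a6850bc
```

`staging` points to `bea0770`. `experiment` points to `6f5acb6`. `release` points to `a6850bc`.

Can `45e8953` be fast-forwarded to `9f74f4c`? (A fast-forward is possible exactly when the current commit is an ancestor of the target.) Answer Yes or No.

No

A fast-forward from 45e8953 to 9f74f4c is possible iff 45e8953 is an ancestor of 9f74f4c.
Ancestors of 9f74f4c: {88d2874, 9f74f4c, bea0770}.
45e8953 is not among them, so fast-forward is not possible.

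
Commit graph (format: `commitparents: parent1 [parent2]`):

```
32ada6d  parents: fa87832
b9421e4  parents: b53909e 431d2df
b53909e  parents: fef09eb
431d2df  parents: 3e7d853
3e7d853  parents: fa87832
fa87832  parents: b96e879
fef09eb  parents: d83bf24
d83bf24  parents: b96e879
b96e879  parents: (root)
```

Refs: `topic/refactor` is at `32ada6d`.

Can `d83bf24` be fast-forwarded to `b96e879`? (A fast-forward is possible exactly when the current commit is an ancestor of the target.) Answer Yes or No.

No

A fast-forward from d83bf24 to b96e879 is possible iff d83bf24 is an ancestor of b96e879.
Ancestors of b96e879: {b96e879}.
d83bf24 is not among them, so fast-forward is not possible.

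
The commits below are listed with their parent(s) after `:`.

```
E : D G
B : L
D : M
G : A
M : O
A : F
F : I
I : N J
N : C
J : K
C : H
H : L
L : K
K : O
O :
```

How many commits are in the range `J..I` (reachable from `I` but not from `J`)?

Reachable from I: {C, H, I, J, K, L, N, O}.
Reachable from J: {J, K, O}.
In I's history but not J's: {C, H, I, L, N} — 5 commits.

5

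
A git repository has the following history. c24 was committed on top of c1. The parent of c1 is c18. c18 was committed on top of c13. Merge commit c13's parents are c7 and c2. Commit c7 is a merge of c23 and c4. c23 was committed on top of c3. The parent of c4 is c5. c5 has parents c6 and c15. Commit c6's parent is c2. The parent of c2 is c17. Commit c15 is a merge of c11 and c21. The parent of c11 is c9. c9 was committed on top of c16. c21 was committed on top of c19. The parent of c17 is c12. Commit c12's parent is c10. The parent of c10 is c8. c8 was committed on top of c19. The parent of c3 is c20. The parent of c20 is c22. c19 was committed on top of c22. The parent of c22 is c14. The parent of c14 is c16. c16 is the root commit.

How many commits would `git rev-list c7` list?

Walking parent pointers from c7: reachable set = {c10, c11, c12, c14, c15, c16, c17, c19, c2, c20, c21, c22, c23, c3, c4, c5, c6, c7, c8, c9}.
That is 20 commits.

20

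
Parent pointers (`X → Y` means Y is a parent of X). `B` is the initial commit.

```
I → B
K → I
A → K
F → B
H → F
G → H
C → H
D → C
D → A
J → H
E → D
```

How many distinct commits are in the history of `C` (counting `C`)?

Walking parent pointers from C: reachable set = {B, C, F, H}.
That is 4 commits.

4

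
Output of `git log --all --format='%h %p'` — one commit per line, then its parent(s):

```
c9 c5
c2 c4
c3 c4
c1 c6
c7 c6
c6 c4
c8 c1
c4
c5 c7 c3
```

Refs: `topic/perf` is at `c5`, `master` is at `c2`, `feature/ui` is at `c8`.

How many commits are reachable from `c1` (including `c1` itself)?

3

Walking parent pointers from c1: reachable set = {c1, c4, c6}.
That is 3 commits.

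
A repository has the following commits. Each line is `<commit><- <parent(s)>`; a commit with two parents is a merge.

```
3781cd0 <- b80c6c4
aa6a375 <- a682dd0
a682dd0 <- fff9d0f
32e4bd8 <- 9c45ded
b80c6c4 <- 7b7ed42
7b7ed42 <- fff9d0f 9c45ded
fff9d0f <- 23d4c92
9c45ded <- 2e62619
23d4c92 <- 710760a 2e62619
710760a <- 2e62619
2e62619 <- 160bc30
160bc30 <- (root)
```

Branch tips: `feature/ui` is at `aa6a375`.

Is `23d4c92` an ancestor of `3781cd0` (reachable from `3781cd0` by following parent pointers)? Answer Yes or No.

Yes

Ancestors of 3781cd0 (commits reachable by following parents): {160bc30, 23d4c92, 2e62619, 3781cd0, 710760a, 7b7ed42, 9c45ded, b80c6c4, fff9d0f}.
23d4c92 is in that set, so it is an ancestor of 3781cd0.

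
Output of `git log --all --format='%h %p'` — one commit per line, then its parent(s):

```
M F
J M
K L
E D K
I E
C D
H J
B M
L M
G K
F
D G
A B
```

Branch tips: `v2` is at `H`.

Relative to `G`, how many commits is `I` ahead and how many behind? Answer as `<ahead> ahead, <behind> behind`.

3 ahead, 0 behind

Reachable from I: {D, E, F, G, I, K, L, M}.
Reachable from G: {F, G, K, L, M}.
Only in I's history (ahead): {D, E, I} — 3.
Only in G's history (behind): {} — 0.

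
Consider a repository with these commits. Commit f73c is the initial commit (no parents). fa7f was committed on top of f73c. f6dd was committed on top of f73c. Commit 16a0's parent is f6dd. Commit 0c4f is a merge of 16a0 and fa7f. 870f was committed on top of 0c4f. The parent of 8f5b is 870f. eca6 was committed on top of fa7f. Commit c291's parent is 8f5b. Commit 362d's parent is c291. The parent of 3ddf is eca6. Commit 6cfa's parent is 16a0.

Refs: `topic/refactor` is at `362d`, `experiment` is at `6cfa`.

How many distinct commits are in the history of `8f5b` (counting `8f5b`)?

Walking parent pointers from 8f5b: reachable set = {0c4f, 16a0, 870f, 8f5b, f6dd, f73c, fa7f}.
That is 7 commits.

7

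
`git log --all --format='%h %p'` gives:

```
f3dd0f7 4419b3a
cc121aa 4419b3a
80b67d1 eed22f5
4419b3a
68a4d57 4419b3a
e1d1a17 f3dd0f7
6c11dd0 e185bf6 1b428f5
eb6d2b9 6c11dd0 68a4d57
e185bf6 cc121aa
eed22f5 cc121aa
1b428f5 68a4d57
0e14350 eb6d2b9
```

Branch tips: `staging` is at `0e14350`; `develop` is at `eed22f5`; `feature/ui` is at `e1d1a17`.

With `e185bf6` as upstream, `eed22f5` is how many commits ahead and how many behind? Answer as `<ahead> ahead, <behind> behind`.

Reachable from eed22f5: {4419b3a, cc121aa, eed22f5}.
Reachable from e185bf6: {4419b3a, cc121aa, e185bf6}.
Only in eed22f5's history (ahead): {eed22f5} — 1.
Only in e185bf6's history (behind): {e185bf6} — 1.

1 ahead, 1 behind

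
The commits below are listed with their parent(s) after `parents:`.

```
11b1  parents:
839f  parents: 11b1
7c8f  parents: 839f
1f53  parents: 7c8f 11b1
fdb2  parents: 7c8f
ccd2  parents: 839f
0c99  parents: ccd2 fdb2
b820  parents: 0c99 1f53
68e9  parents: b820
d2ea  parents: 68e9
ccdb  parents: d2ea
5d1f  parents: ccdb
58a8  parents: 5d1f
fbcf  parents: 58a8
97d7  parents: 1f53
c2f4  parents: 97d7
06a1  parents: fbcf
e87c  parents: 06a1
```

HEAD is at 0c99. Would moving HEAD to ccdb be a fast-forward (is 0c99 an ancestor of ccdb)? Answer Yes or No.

Yes

A fast-forward from 0c99 to ccdb is possible iff 0c99 is an ancestor of ccdb.
Ancestors of ccdb: {0c99, 11b1, 1f53, 68e9, 7c8f, 839f, b820, ccd2, ccdb, d2ea, fdb2}.
0c99 is among them, so fast-forward is possible.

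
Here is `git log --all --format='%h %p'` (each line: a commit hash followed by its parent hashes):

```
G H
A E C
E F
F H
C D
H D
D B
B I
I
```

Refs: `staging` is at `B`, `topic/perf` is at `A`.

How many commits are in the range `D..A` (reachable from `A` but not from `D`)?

5

Reachable from A: {A, B, C, D, E, F, H, I}.
Reachable from D: {B, D, I}.
In A's history but not D's: {A, C, E, F, H} — 5 commits.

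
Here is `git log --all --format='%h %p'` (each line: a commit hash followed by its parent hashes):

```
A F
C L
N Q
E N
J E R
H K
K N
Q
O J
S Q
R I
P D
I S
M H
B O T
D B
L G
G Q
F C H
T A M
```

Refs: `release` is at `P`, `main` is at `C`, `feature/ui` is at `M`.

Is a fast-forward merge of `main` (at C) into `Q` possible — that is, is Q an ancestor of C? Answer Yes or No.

A fast-forward from Q to C is possible iff Q is an ancestor of C.
Ancestors of C: {C, G, L, Q}.
Q is among them, so fast-forward is possible.

Yes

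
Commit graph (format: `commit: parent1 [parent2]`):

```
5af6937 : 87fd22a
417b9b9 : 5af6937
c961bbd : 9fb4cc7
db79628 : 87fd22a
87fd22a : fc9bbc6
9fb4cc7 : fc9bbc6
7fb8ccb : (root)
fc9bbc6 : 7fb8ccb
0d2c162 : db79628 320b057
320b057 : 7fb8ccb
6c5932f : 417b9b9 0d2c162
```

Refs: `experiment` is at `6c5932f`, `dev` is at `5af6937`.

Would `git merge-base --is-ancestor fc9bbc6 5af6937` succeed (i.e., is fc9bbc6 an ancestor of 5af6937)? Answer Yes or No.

Yes

Ancestors of 5af6937 (commits reachable by following parents): {5af6937, 7fb8ccb, 87fd22a, fc9bbc6}.
fc9bbc6 is in that set, so it is an ancestor of 5af6937.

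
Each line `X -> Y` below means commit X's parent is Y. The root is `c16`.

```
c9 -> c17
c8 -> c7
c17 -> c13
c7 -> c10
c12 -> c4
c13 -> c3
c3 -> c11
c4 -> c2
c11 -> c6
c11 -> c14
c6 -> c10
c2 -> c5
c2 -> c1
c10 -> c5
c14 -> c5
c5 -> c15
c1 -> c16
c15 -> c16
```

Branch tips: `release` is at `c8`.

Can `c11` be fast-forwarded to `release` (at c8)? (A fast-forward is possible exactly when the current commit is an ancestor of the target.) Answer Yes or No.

No

A fast-forward from c11 to c8 is possible iff c11 is an ancestor of c8.
Ancestors of c8: {c10, c15, c16, c5, c7, c8}.
c11 is not among them, so fast-forward is not possible.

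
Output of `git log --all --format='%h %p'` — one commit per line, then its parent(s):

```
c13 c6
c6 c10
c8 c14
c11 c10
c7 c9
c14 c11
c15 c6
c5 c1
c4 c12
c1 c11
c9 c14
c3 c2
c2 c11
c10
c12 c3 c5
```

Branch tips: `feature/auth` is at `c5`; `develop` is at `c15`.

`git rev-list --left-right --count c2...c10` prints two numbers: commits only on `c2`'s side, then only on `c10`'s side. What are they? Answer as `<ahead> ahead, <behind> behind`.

Reachable from c2: {c10, c11, c2}.
Reachable from c10: {c10}.
Only in c2's history (ahead): {c11, c2} — 2.
Only in c10's history (behind): {} — 0.

2 ahead, 0 behind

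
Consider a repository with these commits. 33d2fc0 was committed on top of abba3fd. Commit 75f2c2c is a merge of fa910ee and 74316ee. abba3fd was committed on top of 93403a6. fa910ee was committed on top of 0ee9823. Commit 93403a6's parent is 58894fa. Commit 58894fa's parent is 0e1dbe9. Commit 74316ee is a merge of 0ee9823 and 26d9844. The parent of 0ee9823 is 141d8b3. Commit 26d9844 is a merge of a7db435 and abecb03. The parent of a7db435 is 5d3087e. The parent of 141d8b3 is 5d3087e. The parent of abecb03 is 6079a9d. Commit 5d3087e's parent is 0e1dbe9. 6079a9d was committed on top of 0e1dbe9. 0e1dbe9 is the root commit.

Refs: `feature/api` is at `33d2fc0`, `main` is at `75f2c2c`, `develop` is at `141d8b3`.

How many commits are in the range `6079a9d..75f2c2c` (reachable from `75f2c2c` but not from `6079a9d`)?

Reachable from 75f2c2c: {0e1dbe9, 0ee9823, 141d8b3, 26d9844, 5d3087e, 6079a9d, 74316ee, 75f2c2c, a7db435, abecb03, fa910ee}.
Reachable from 6079a9d: {0e1dbe9, 6079a9d}.
In 75f2c2c's history but not 6079a9d's: {0ee9823, 141d8b3, 26d9844, 5d3087e, 74316ee, 75f2c2c, a7db435, abecb03, fa910ee} — 9 commits.

9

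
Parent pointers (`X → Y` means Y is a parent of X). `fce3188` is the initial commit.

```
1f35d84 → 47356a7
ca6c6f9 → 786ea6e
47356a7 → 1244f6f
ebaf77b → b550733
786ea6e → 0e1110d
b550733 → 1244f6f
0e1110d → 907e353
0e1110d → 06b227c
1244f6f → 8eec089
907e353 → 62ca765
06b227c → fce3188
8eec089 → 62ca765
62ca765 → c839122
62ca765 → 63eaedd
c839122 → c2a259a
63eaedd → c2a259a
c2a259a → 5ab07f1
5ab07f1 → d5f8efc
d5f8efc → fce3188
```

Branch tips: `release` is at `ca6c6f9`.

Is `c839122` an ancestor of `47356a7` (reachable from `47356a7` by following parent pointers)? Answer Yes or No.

Yes

Ancestors of 47356a7 (commits reachable by following parents): {1244f6f, 47356a7, 5ab07f1, 62ca765, 63eaedd, 8eec089, c2a259a, c839122, d5f8efc, fce3188}.
c839122 is in that set, so it is an ancestor of 47356a7.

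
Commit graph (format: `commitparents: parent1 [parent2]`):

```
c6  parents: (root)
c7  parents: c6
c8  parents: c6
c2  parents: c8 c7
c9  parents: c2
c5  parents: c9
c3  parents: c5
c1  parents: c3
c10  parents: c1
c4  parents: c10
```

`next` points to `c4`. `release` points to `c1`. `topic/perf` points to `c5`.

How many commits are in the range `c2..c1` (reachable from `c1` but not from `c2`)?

Reachable from c1: {c1, c2, c3, c5, c6, c7, c8, c9}.
Reachable from c2: {c2, c6, c7, c8}.
In c1's history but not c2's: {c1, c3, c5, c9} — 4 commits.

4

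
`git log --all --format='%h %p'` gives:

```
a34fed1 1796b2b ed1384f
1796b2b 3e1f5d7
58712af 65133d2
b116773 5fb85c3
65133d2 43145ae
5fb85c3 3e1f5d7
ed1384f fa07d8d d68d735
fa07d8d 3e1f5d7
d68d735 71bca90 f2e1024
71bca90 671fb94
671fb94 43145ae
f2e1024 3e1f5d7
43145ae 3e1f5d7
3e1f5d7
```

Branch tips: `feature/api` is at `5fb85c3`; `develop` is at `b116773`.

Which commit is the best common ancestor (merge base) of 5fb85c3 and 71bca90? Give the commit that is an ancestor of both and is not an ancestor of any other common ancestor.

Ancestors of 5fb85c3: {3e1f5d7, 5fb85c3}.
Ancestors of 71bca90: {3e1f5d7, 43145ae, 671fb94, 71bca90}.
Common ancestors: {3e1f5d7}.
The only common ancestor is 3e1f5d7, so it is the merge base.

3e1f5d7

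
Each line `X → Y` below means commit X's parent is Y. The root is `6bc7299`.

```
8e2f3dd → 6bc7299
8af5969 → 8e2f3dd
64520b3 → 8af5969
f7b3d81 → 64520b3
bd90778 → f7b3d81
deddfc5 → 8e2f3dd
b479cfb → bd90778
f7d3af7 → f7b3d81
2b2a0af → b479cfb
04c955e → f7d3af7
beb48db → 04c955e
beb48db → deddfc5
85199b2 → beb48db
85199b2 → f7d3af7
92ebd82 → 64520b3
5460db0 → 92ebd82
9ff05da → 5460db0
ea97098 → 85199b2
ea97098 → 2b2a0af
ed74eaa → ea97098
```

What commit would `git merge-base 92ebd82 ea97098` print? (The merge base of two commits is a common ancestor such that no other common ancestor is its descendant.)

Ancestors of 92ebd82: {64520b3, 6bc7299, 8af5969, 8e2f3dd, 92ebd82}.
Ancestors of ea97098: {04c955e, 2b2a0af, 64520b3, 6bc7299, 85199b2, 8af5969, 8e2f3dd, b479cfb, bd90778, beb48db, deddfc5, ea97098, f7b3d81, f7d3af7}.
Common ancestors: {64520b3, 6bc7299, 8af5969, 8e2f3dd}.
Among these, 64520b3 is not an ancestor of any other common ancestor — it is the merge base.

64520b3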